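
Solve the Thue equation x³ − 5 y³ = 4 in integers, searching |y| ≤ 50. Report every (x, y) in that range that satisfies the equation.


The equation is x³ - 5y³ = 4. For fixed y, x³ = 5·y³ + 4, so a solution requires the RHS to be a perfect cube.
Strategy: iterate y from -50 to 50, compute RHS = 5·y³ + 4, and check whether it is a (positive or negative) perfect cube.
Check small values of y:
  y = 0: RHS = 4 is not a perfect cube.
  y = 1: RHS = 9 is not a perfect cube.
  y = -1: RHS = -1 = (-1)³ ⇒ x = -1 works.
  y = 2: RHS = 44 is not a perfect cube.
  y = -2: RHS = -36 is not a perfect cube.
  y = 3: RHS = 139 is not a perfect cube.
  y = -3: RHS = -131 is not a perfect cube.
Continuing the search up to |y| = 50 finds no further solutions beyond those listed.
Collected solutions: (-1, -1).

Solutions (with |y| ≤ 50): (-1, -1).


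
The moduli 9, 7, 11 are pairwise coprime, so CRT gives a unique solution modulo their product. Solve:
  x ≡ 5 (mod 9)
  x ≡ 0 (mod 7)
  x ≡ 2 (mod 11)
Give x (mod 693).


Moduli 9, 7, 11 are pairwise coprime; by CRT there is a unique solution modulo M = 9 · 7 · 11 = 693.
Solve pairwise, accumulating the modulus:
  Start with x ≡ 5 (mod 9).
  Combine with x ≡ 0 (mod 7): since gcd(9, 7) = 1, we get a unique residue mod 63.
    Write x = 5 + 9·t and substitute into x ≡ 0 (mod 7): 9·t ≡ 0 − 5 = -5 (mod 7).
    Reduce coefficients mod 7: 2·t ≡ 2 (mod 7).
    The inverse of 2 mod 7 is 4 (since 2·4 = 8 = 1·7 + 1), so t ≡ 4·2 = 8 ≡ 1 (mod 7).
    Then x = 5 + 9·1 = 14, valid modulo lcm(9, 7) = 63: x ≡ 14 (mod 63).
  Combine with x ≡ 2 (mod 11): since gcd(63, 11) = 1, we get a unique residue mod 693.
    Write x = 14 + 63·t and substitute into x ≡ 2 (mod 11): 63·t ≡ 2 − 14 = -12 (mod 11).
    Reduce coefficients mod 11: 8·t ≡ 10 (mod 11).
    The inverse of 8 mod 11 is 7 (since 8·7 = 56 = 5·11 + 1), so t ≡ 7·10 = 70 ≡ 4 (mod 11).
    Then x = 14 + 63·4 = 266, valid modulo lcm(63, 11) = 693: x ≡ 266 (mod 693).
Verify: 266 mod 9 = 5 ✓, 266 mod 7 = 0 ✓, 266 mod 11 = 2 ✓.

x ≡ 266 (mod 693).


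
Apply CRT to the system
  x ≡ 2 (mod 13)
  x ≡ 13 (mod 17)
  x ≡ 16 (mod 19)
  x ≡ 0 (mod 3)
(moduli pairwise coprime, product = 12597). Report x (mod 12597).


Product of moduli M = 13 · 17 · 19 · 3 = 12597.
Merge one congruence at a time:
  Start: x ≡ 2 (mod 13).
  Combine with x ≡ 13 (mod 17); new modulus lcm = 221.
    Write x = 2 + 13·t and substitute into x ≡ 13 (mod 17): 13·t ≡ 13 − 2 = 11 (mod 17).
    The inverse of 13 mod 17 is 4 (since 13·4 = 52 = 3·17 + 1), so t ≡ 4·11 = 44 ≡ 10 (mod 17).
    Then x = 2 + 13·10 = 132, valid modulo lcm(13, 17) = 221: x ≡ 132 (mod 221).
  Combine with x ≡ 16 (mod 19); new modulus lcm = 4199.
    Write x = 132 + 221·t and substitute into x ≡ 16 (mod 19): 221·t ≡ 16 − 132 = -116 (mod 19).
    Reduce coefficients mod 19: 12·t ≡ 17 (mod 19).
    The inverse of 12 mod 19 is 8 (since 12·8 = 96 = 5·19 + 1), so t ≡ 8·17 = 136 ≡ 3 (mod 19).
    Then x = 132 + 221·3 = 795, valid modulo lcm(221, 19) = 4199: x ≡ 795 (mod 4199).
  Combine with x ≡ 0 (mod 3); new modulus lcm = 12597.
    Write x = 795 + 4199·t and substitute into x ≡ 0 (mod 3): 4199·t ≡ 0 − 795 = -795 (mod 3).
    Reduce coefficients mod 3: 2·t ≡ 0 (mod 3).
    The inverse of 2 mod 3 is 2 (since 2·2 = 4 = 1·3 + 1), so t ≡ 2·0 = 0 ≡ 0 (mod 3).
    Then x = 795 + 4199·0 = 795, valid modulo lcm(4199, 3) = 12597: x ≡ 795 (mod 12597).
Verify against each original: 795 mod 13 = 2, 795 mod 17 = 13, 795 mod 19 = 16, 795 mod 3 = 0.

x ≡ 795 (mod 12597).


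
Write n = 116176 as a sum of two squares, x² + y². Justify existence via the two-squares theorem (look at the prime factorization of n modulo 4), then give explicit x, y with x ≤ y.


Step 1: Factor n = 116176 = 2^4 · 53 · 137.
Step 2: Check the mod-4 condition on each prime factor: 2 = 2 (special); 53 ≡ 1 (mod 4), exponent 1; 137 ≡ 1 (mod 4), exponent 1.
All primes ≡ 3 (mod 4) appear to even exponent (or don't appear), so by the two-squares theorem n IS expressible as a sum of two squares.
Step 3: Build a representation. Group n = k² · m with k = 4 and m = 53 · 137 = 7261 (a product of primes ≡ 1 (mod 4)); a representation of m scales to one of n via (k·x)² + (k·y)² = k²(x² + y²). Each prime p ≡ 1 (mod 4) is itself a sum of two squares; find a² by testing p − a² for a perfect square:
  53: 53 − 1² = 52, 53 − 2² = 49 = 7² ⇒ 53 = 2² + 7².
  137: 137 − 1² = 136, 137 − 2² = 133, 137 − 3² = 128, 137 − 4² = 121 = 11² ⇒ 137 = 4² + 11².
  Combine using the Brahmagupta–Fibonacci identity (a² + b²)(c² + d²) = (ac − bd)² + (ad + bc)² = (ac + bd)² + (ad − bc)²:
  53 · 137 = 7261: from (2² + 7²)(4² + 11²), take (2·4 − 7·11, 2·11 + 7·4) = (8 − 77, 22 + 28) = (-69, 50); dropping signs (only squares matter) gives (69, 50); check 69² + 50² = 4761 + 2500 = 7261 ✓.
  Scale by k = 4: (4·69, 4·50) = (276, 200).
Step 4: Order so x ≤ y and verify: 200² + 276² = 40000 + 76176 = 116176 = n. ✓

n = 116176 = 200² + 276² (one valid representation with x ≤ y).


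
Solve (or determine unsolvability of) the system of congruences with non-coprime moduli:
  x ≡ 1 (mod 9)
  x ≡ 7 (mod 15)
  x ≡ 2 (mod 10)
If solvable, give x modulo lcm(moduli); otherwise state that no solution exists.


Moduli 9, 15, 10 are not pairwise coprime, so CRT works modulo lcm(m_i) when all pairwise compatibility conditions hold.
Pairwise compatibility: gcd(m_i, m_j) must divide a_i - a_j for every pair.
Merge one congruence at a time:
  Start: x ≡ 1 (mod 9).
  Combine with x ≡ 7 (mod 15): gcd(9, 15) = 3; 7 - 1 = 6, which IS divisible by 3, so compatible.
    Write x = 1 + 9·t and substitute into x ≡ 7 (mod 15): 9·t ≡ 7 − 1 = 6 (mod 15).
    Divide the congruence (and modulus) by g = 3: 3·t ≡ 2 (mod 5).
    The inverse of 3 mod 5 is 2 (since 3·2 = 6 = 1·5 + 1), so t ≡ 2·2 = 4 ≡ 4 (mod 5).
    Then x = 1 + 9·4 = 37, valid modulo lcm(9, 15) = 45: x ≡ 37 (mod 45).
  Combine with x ≡ 2 (mod 10): gcd(45, 10) = 5; 2 - 37 = -35, which IS divisible by 5, so compatible.
    Write x = 37 + 45·t and substitute into x ≡ 2 (mod 10): 45·t ≡ 2 − 37 = -35 (mod 10).
    Divide the congruence (and modulus) by g = 5: 9·t ≡ -7 (mod 2).
    Reduce coefficients mod 2: 1·t ≡ 1 (mod 2).
    So t ≡ 1 (mod 2).
    Then x = 37 + 45·1 = 82, valid modulo lcm(45, 10) = 90: x ≡ 82 (mod 90).
Verify: 82 mod 9 = 1, 82 mod 15 = 7, 82 mod 10 = 2.

x ≡ 82 (mod 90).


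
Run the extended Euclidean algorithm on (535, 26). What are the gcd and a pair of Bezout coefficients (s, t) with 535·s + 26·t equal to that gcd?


Euclidean algorithm on (535, 26) — divide until remainder is 0:
  535 = 20 · 26 + 15
  26 = 1 · 15 + 11
  15 = 1 · 11 + 4
  11 = 2 · 4 + 3
  4 = 1 · 3 + 1
  3 = 3 · 1 + 0
gcd(535, 26) = 1.
Track Bezout coefficients alongside the remainders: start with r₀ = 535 = a·1 + b·0 (s = 1, t = 0) and r₁ = 26 = a·0 + b·1 (s = 0, t = 1); each new remainder r_{k+1} = r_{k-1} − q_k·r_k inherits s_{k+1} = s_{k-1} − q_k·s_k, t_{k+1} = t_{k-1} − q_k·t_k, so r_k = a·s_k + b·t_k at every step:
  q = 20: r = 15, s = 1 − 20·0 = 1, t = 0 − 20·1 = -20  (check: 535·1 + 26·(-20) = 15)
  q = 1: r = 11, s = 0 − 1·1 = -1, t = 1 − 1·(-20) = 21  (check: 535·(-1) + 26·21 = 11)
  q = 1: r = 4, s = 1 − 1·(-1) = 2, t = -20 − 1·21 = -41  (check: 535·2 + 26·(-41) = 4)
  q = 2: r = 3, s = -1 − 2·2 = -5, t = 21 − 2·(-41) = 103  (check: 535·(-5) + 26·103 = 3)
  q = 1: r = 1, s = 2 − 1·(-5) = 7, t = -41 − 1·103 = -144  (check: 535·7 + 26·(-144) = 1)
The row with r = 1 (the gcd) gives the Bezout coefficients s = 7, t = -144.
Result: 535 · (7) + 26 · (-144) = 1.

gcd(535, 26) = 1; s = 7, t = -144 (check: 535·7 + 26·(-144) = 1).


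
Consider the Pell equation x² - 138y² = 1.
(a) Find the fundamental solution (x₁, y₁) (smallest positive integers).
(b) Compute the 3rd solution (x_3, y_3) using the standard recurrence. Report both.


Step 1: Find the fundamental solution (x₁, y₁) of x² - 138y² = 1.
  Expand √138 as a continued fraction. a₀ = ⌊√138⌋ = 11; iterate m_{k+1} = d_k·a_k − m_k, d_{k+1} = (138 − m_{k+1}²)/d_k, a_{k+1} = ⌊(a₀ + m_{k+1})/d_{k+1}⌋ (starting m₀ = 0, d₀ = 1), with convergents p_k = a_k·p_{k-1} + p_{k-2}, q_k = a_k·q_{k-1} + q_{k-2} (p₋₁ = 1, q₋₁ = 0):
  k = 0: a₀ = 11; p₀/q₀ = 11/1; p₀² − 138·q₀² = 121 − 138 = -17.
  k = 1: m = 11, d = 17, a = ⌊(11 + 11)/17⌋ = 1; p/q = (1·11 + 1)/(1·1 + 0) = 12/1; p² − 138·q² = 144 − 138 = 6.
  k = 2: m = 6, d = 6, a = ⌊(11 + 6)/6⌋ = 2; p/q = (2·12 + 11)/(2·1 + 1) = 35/3; p² − 138·q² = 1225 − 1242 = -17.
  k = 3: m = 6, d = 17, a = ⌊(11 + 6)/17⌋ = 1; p/q = (1·35 + 12)/(1·3 + 1) = 47/4; p² − 138·q² = 2209 − 2208 = 1.
  The first convergent with p² − 138·q² = 1 gives the fundamental solution (x₁, y₁) = (47, 4).
Step 2: Apply the recurrence (x_{n+1}, y_{n+1}) = (x₁x_n + 138y₁y_n, x₁y_n + y₁x_n) repeatedly.
  From (x_1, y_1) = (47, 4): x_2 = 47·47 + 138·4·4 = 4417; y_2 = 47·4 + 4·47 = 376.
  From (x_2, y_2) = (4417, 376): x_3 = 47·4417 + 138·4·376 = 415151; y_3 = 47·376 + 4·4417 = 35340.
Step 3: Verify x_3² - 138·y_3² = 172350352801 - 172350352800 = 1 (should be 1). ✓

(x_1, y_1) = (47, 4); (x_3, y_3) = (415151, 35340).


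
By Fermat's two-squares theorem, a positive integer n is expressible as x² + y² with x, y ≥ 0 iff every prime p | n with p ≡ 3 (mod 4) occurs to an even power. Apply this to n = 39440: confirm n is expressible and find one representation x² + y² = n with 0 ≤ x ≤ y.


Step 1: Factor n = 39440 = 2^4 · 5 · 17 · 29.
Step 2: Check the mod-4 condition on each prime factor: 2 = 2 (special); 5 ≡ 1 (mod 4), exponent 1; 17 ≡ 1 (mod 4), exponent 1; 29 ≡ 1 (mod 4), exponent 1.
All primes ≡ 3 (mod 4) appear to even exponent (or don't appear), so by the two-squares theorem n IS expressible as a sum of two squares.
Step 3: Build a representation. Group n = k² · m with k = 4 and m = 5 · 17 · 29 = 2465 (a product of primes ≡ 1 (mod 4)); a representation of m scales to one of n via (k·x)² + (k·y)² = k²(x² + y²). Each prime p ≡ 1 (mod 4) is itself a sum of two squares; find a² by testing p − a² for a perfect square:
  5: 5 − 1² = 4 = 2² ⇒ 5 = 1² + 2².
  17: 17 − 1² = 16 = 4² ⇒ 17 = 1² + 4².
  29: 29 − 1² = 28, 29 − 2² = 25 = 5² ⇒ 29 = 2² + 5².
  Combine using the Brahmagupta–Fibonacci identity (a² + b²)(c² + d²) = (ac − bd)² + (ad + bc)² = (ac + bd)² + (ad − bc)²:
  5 · 17 = 85: from (1² + 2²)(1² + 4²), take (1·1 − 2·4, 1·4 + 2·1) = (1 − 8, 4 + 2) = (-7, 6); dropping signs (only squares matter) gives (7, 6); check 7² + 6² = 49 + 36 = 85 ✓.
  85 · 29 = 2465: from (7² + 6²)(2² + 5²), take (7·2 − 6·5, 7·5 + 6·2) = (14 − 30, 35 + 12) = (-16, 47); dropping signs (only squares matter) gives (16, 47); check 16² + 47² = 256 + 2209 = 2465 ✓.
  Scale by k = 4: (4·16, 4·47) = (64, 188).
Step 4: Order so x ≤ y and verify: 64² + 188² = 4096 + 35344 = 39440 = n. ✓

n = 39440 = 64² + 188² (one valid representation with x ≤ y).


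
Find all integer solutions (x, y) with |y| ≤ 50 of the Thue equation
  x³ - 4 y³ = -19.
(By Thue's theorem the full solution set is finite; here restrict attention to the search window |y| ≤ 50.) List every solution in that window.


The equation is x³ - 4y³ = -19. For fixed y, x³ = 4·y³ − 19, so a solution requires the RHS to be a perfect cube.
Strategy: iterate y from -50 to 50, compute RHS = 4·y³ − 19, and check whether it is a (positive or negative) perfect cube.
Check small values of y:
  y = 0: RHS = -19 is not a perfect cube.
  y = 1: RHS = -15 is not a perfect cube.
  y = -1: RHS = -23 is not a perfect cube.
  y = 2: RHS = 13 is not a perfect cube.
  y = -2: RHS = -51 is not a perfect cube.
  y = 3: RHS = 89 is not a perfect cube.
  y = -3: RHS = -127 is not a perfect cube.
Continuing the search up to |y| = 50 finds no solutions either.
No (x, y) in the scanned range satisfies the equation.

No integer solutions with |y| ≤ 50.


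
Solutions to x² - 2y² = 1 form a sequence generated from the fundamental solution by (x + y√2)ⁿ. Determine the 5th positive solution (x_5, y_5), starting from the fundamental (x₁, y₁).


Step 1: Find the fundamental solution (x₁, y₁) of x² - 2y² = 1.
  Expand √2 as a continued fraction. a₀ = ⌊√2⌋ = 1; iterate m_{k+1} = d_k·a_k − m_k, d_{k+1} = (2 − m_{k+1}²)/d_k, a_{k+1} = ⌊(a₀ + m_{k+1})/d_{k+1}⌋ (starting m₀ = 0, d₀ = 1), with convergents p_k = a_k·p_{k-1} + p_{k-2}, q_k = a_k·q_{k-1} + q_{k-2} (p₋₁ = 1, q₋₁ = 0):
  k = 0: a₀ = 1; p₀/q₀ = 1/1; p₀² − 2·q₀² = 1 − 2 = -1.
  k = 1: m = 1, d = 1, a = ⌊(1 + 1)/1⌋ = 2; p/q = (2·1 + 1)/(2·1 + 0) = 3/2; p² − 2·q² = 9 − 8 = 1.
  The first convergent with p² − 2·q² = 1 gives the fundamental solution (x₁, y₁) = (3, 2).
Step 2: Apply the recurrence (x_{n+1}, y_{n+1}) = (x₁x_n + 2y₁y_n, x₁y_n + y₁x_n) repeatedly.
  From (x_1, y_1) = (3, 2): x_2 = 3·3 + 2·2·2 = 17; y_2 = 3·2 + 2·3 = 12.
  From (x_2, y_2) = (17, 12): x_3 = 3·17 + 2·2·12 = 99; y_3 = 3·12 + 2·17 = 70.
  From (x_3, y_3) = (99, 70): x_4 = 3·99 + 2·2·70 = 577; y_4 = 3·70 + 2·99 = 408.
  From (x_4, y_4) = (577, 408): x_5 = 3·577 + 2·2·408 = 3363; y_5 = 3·408 + 2·577 = 2378.
Step 3: Verify x_5² - 2·y_5² = 11309769 - 11309768 = 1 (should be 1). ✓

(x_1, y_1) = (3, 2); (x_5, y_5) = (3363, 2378).


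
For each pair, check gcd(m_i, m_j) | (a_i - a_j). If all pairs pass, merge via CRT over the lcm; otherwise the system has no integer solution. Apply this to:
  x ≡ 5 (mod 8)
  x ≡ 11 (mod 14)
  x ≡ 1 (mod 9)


Moduli 8, 14, 9 are not pairwise coprime, so CRT works modulo lcm(m_i) when all pairwise compatibility conditions hold.
Pairwise compatibility: gcd(m_i, m_j) must divide a_i - a_j for every pair.
Merge one congruence at a time:
  Start: x ≡ 5 (mod 8).
  Combine with x ≡ 11 (mod 14): gcd(8, 14) = 2; 11 - 5 = 6, which IS divisible by 2, so compatible.
    Write x = 5 + 8·t and substitute into x ≡ 11 (mod 14): 8·t ≡ 11 − 5 = 6 (mod 14).
    Divide the congruence (and modulus) by g = 2: 4·t ≡ 3 (mod 7).
    The inverse of 4 mod 7 is 2 (since 4·2 = 8 = 1·7 + 1), so t ≡ 2·3 = 6 ≡ 6 (mod 7).
    Then x = 5 + 8·6 = 53, valid modulo lcm(8, 14) = 56: x ≡ 53 (mod 56).
  Combine with x ≡ 1 (mod 9): gcd(56, 9) = 1; 1 - 53 = -52, which IS divisible by 1, so compatible.
    Write x = 53 + 56·t and substitute into x ≡ 1 (mod 9): 56·t ≡ 1 − 53 = -52 (mod 9).
    Reduce coefficients mod 9: 2·t ≡ 2 (mod 9).
    The inverse of 2 mod 9 is 5 (since 2·5 = 10 = 1·9 + 1), so t ≡ 5·2 = 10 ≡ 1 (mod 9).
    Then x = 53 + 56·1 = 109, valid modulo lcm(56, 9) = 504: x ≡ 109 (mod 504).
Verify: 109 mod 8 = 5, 109 mod 14 = 11, 109 mod 9 = 1.

x ≡ 109 (mod 504).


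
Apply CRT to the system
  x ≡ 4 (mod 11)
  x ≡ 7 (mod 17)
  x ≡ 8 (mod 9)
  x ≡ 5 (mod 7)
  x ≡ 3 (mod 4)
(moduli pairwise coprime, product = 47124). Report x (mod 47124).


Product of moduli M = 11 · 17 · 9 · 7 · 4 = 47124.
Merge one congruence at a time:
  Start: x ≡ 4 (mod 11).
  Combine with x ≡ 7 (mod 17); new modulus lcm = 187.
    Write x = 4 + 11·t and substitute into x ≡ 7 (mod 17): 11·t ≡ 7 − 4 = 3 (mod 17).
    The inverse of 11 mod 17 is 14 (since 11·14 = 154 = 9·17 + 1), so t ≡ 14·3 = 42 ≡ 8 (mod 17).
    Then x = 4 + 11·8 = 92, valid modulo lcm(11, 17) = 187: x ≡ 92 (mod 187).
  Combine with x ≡ 8 (mod 9); new modulus lcm = 1683.
    Write x = 92 + 187·t and substitute into x ≡ 8 (mod 9): 187·t ≡ 8 − 92 = -84 (mod 9).
    Reduce coefficients mod 9: 7·t ≡ 6 (mod 9).
    The inverse of 7 mod 9 is 4 (since 7·4 = 28 = 3·9 + 1), so t ≡ 4·6 = 24 ≡ 6 (mod 9).
    Then x = 92 + 187·6 = 1214, valid modulo lcm(187, 9) = 1683: x ≡ 1214 (mod 1683).
  Combine with x ≡ 5 (mod 7); new modulus lcm = 11781.
    Write x = 1214 + 1683·t and substitute into x ≡ 5 (mod 7): 1683·t ≡ 5 − 1214 = -1209 (mod 7).
    Reduce coefficients mod 7: 3·t ≡ 2 (mod 7).
    The inverse of 3 mod 7 is 5 (since 3·5 = 15 = 2·7 + 1), so t ≡ 5·2 = 10 ≡ 3 (mod 7).
    Then x = 1214 + 1683·3 = 6263, valid modulo lcm(1683, 7) = 11781: x ≡ 6263 (mod 11781).
  Combine with x ≡ 3 (mod 4); new modulus lcm = 47124.
    Write x = 6263 + 11781·t and substitute into x ≡ 3 (mod 4): 11781·t ≡ 3 − 6263 = -6260 (mod 4).
    Reduce coefficients mod 4: 1·t ≡ 0 (mod 4).
    So t ≡ 0 (mod 4).
    Then x = 6263 + 11781·0 = 6263, valid modulo lcm(11781, 4) = 47124: x ≡ 6263 (mod 47124).
Verify against each original: 6263 mod 11 = 4, 6263 mod 17 = 7, 6263 mod 9 = 8, 6263 mod 7 = 5, 6263 mod 4 = 3.

x ≡ 6263 (mod 47124).


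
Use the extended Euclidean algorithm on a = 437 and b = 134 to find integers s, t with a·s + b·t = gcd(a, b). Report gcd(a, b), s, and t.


Euclidean algorithm on (437, 134) — divide until remainder is 0:
  437 = 3 · 134 + 35
  134 = 3 · 35 + 29
  35 = 1 · 29 + 6
  29 = 4 · 6 + 5
  6 = 1 · 5 + 1
  5 = 5 · 1 + 0
gcd(437, 134) = 1.
Track Bezout coefficients alongside the remainders: start with r₀ = 437 = a·1 + b·0 (s = 1, t = 0) and r₁ = 134 = a·0 + b·1 (s = 0, t = 1); each new remainder r_{k+1} = r_{k-1} − q_k·r_k inherits s_{k+1} = s_{k-1} − q_k·s_k, t_{k+1} = t_{k-1} − q_k·t_k, so r_k = a·s_k + b·t_k at every step:
  q = 3: r = 35, s = 1 − 3·0 = 1, t = 0 − 3·1 = -3  (check: 437·1 + 134·(-3) = 35)
  q = 3: r = 29, s = 0 − 3·1 = -3, t = 1 − 3·(-3) = 10  (check: 437·(-3) + 134·10 = 29)
  q = 1: r = 6, s = 1 − 1·(-3) = 4, t = -3 − 1·10 = -13  (check: 437·4 + 134·(-13) = 6)
  q = 4: r = 5, s = -3 − 4·4 = -19, t = 10 − 4·(-13) = 62  (check: 437·(-19) + 134·62 = 5)
  q = 1: r = 1, s = 4 − 1·(-19) = 23, t = -13 − 1·62 = -75  (check: 437·23 + 134·(-75) = 1)
The row with r = 1 (the gcd) gives the Bezout coefficients s = 23, t = -75.
Result: 437 · (23) + 134 · (-75) = 1.

gcd(437, 134) = 1; s = 23, t = -75 (check: 437·23 + 134·(-75) = 1).


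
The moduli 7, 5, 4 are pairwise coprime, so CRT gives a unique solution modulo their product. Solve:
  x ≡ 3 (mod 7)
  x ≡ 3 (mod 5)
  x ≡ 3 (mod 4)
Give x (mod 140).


Moduli 7, 5, 4 are pairwise coprime; by CRT there is a unique solution modulo M = 7 · 5 · 4 = 140.
Solve pairwise, accumulating the modulus:
  Start with x ≡ 3 (mod 7).
  Combine with x ≡ 3 (mod 5): since gcd(7, 5) = 1, we get a unique residue mod 35.
    Write x = 3 + 7·t and substitute into x ≡ 3 (mod 5): 7·t ≡ 3 − 3 = 0 (mod 5).
    Reduce coefficients mod 5: 2·t ≡ 0 (mod 5).
    The inverse of 2 mod 5 is 3 (since 2·3 = 6 = 1·5 + 1), so t ≡ 3·0 = 0 ≡ 0 (mod 5).
    Then x = 3 + 7·0 = 3, valid modulo lcm(7, 5) = 35: x ≡ 3 (mod 35).
  Combine with x ≡ 3 (mod 4): since gcd(35, 4) = 1, we get a unique residue mod 140.
    Write x = 3 + 35·t and substitute into x ≡ 3 (mod 4): 35·t ≡ 3 − 3 = 0 (mod 4).
    Reduce coefficients mod 4: 3·t ≡ 0 (mod 4).
    The inverse of 3 mod 4 is 3 (since 3·3 = 9 = 2·4 + 1), so t ≡ 3·0 = 0 ≡ 0 (mod 4).
    Then x = 3 + 35·0 = 3, valid modulo lcm(35, 4) = 140: x ≡ 3 (mod 140).
Verify: 3 mod 7 = 3 ✓, 3 mod 5 = 3 ✓, 3 mod 4 = 3 ✓.

x ≡ 3 (mod 140).


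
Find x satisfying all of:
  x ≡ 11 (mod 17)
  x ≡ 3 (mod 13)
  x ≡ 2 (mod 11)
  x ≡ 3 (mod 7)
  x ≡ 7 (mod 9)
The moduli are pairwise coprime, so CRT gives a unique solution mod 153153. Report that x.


Product of moduli M = 17 · 13 · 11 · 7 · 9 = 153153.
Merge one congruence at a time:
  Start: x ≡ 11 (mod 17).
  Combine with x ≡ 3 (mod 13); new modulus lcm = 221.
    Write x = 11 + 17·t and substitute into x ≡ 3 (mod 13): 17·t ≡ 3 − 11 = -8 (mod 13).
    Reduce coefficients mod 13: 4·t ≡ 5 (mod 13).
    The inverse of 4 mod 13 is 10 (since 4·10 = 40 = 3·13 + 1), so t ≡ 10·5 = 50 ≡ 11 (mod 13).
    Then x = 11 + 17·11 = 198, valid modulo lcm(17, 13) = 221: x ≡ 198 (mod 221).
  Combine with x ≡ 2 (mod 11); new modulus lcm = 2431.
    Write x = 198 + 221·t and substitute into x ≡ 2 (mod 11): 221·t ≡ 2 − 198 = -196 (mod 11).
    Reduce coefficients mod 11: 1·t ≡ 2 (mod 11).
    So t ≡ 2 (mod 11).
    Then x = 198 + 221·2 = 640, valid modulo lcm(221, 11) = 2431: x ≡ 640 (mod 2431).
  Combine with x ≡ 3 (mod 7); new modulus lcm = 17017.
    Write x = 640 + 2431·t and substitute into x ≡ 3 (mod 7): 2431·t ≡ 3 − 640 = -637 (mod 7).
    Reduce coefficients mod 7: 2·t ≡ 0 (mod 7).
    The inverse of 2 mod 7 is 4 (since 2·4 = 8 = 1·7 + 1), so t ≡ 4·0 = 0 ≡ 0 (mod 7).
    Then x = 640 + 2431·0 = 640, valid modulo lcm(2431, 7) = 17017: x ≡ 640 (mod 17017).
  Combine with x ≡ 7 (mod 9); new modulus lcm = 153153.
    Write x = 640 + 17017·t and substitute into x ≡ 7 (mod 9): 17017·t ≡ 7 − 640 = -633 (mod 9).
    Reduce coefficients mod 9: 7·t ≡ 6 (mod 9).
    The inverse of 7 mod 9 is 4 (since 7·4 = 28 = 3·9 + 1), so t ≡ 4·6 = 24 ≡ 6 (mod 9).
    Then x = 640 + 17017·6 = 102742, valid modulo lcm(17017, 9) = 153153: x ≡ 102742 (mod 153153).
Verify against each original: 102742 mod 17 = 11, 102742 mod 13 = 3, 102742 mod 11 = 2, 102742 mod 7 = 3, 102742 mod 9 = 7.

x ≡ 102742 (mod 153153).


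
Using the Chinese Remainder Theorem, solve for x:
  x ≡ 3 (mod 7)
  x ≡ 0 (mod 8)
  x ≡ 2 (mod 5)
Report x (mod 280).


Moduli 7, 8, 5 are pairwise coprime; by CRT there is a unique solution modulo M = 7 · 8 · 5 = 280.
Solve pairwise, accumulating the modulus:
  Start with x ≡ 3 (mod 7).
  Combine with x ≡ 0 (mod 8): since gcd(7, 8) = 1, we get a unique residue mod 56.
    Write x = 3 + 7·t and substitute into x ≡ 0 (mod 8): 7·t ≡ 0 − 3 = -3 (mod 8).
    Reduce coefficients mod 8: 7·t ≡ 5 (mod 8).
    The inverse of 7 mod 8 is 7 (since 7·7 = 49 = 6·8 + 1), so t ≡ 7·5 = 35 ≡ 3 (mod 8).
    Then x = 3 + 7·3 = 24, valid modulo lcm(7, 8) = 56: x ≡ 24 (mod 56).
  Combine with x ≡ 2 (mod 5): since gcd(56, 5) = 1, we get a unique residue mod 280.
    Write x = 24 + 56·t and substitute into x ≡ 2 (mod 5): 56·t ≡ 2 − 24 = -22 (mod 5).
    Reduce coefficients mod 5: 1·t ≡ 3 (mod 5).
    So t ≡ 3 (mod 5).
    Then x = 24 + 56·3 = 192, valid modulo lcm(56, 5) = 280: x ≡ 192 (mod 280).
Verify: 192 mod 7 = 3 ✓, 192 mod 8 = 0 ✓, 192 mod 5 = 2 ✓.

x ≡ 192 (mod 280).


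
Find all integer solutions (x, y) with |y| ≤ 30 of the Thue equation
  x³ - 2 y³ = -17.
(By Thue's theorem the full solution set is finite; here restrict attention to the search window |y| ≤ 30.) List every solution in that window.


The equation is x³ - 2y³ = -17. For fixed y, x³ = 2·y³ − 17, so a solution requires the RHS to be a perfect cube.
Strategy: iterate y from -30 to 30, compute RHS = 2·y³ − 17, and check whether it is a (positive or negative) perfect cube.
Check small values of y:
  y = 0: RHS = -17 is not a perfect cube.
  y = 1: RHS = -15 is not a perfect cube.
  y = -1: RHS = -19 is not a perfect cube.
  y = 2: RHS = -1 = (-1)³ ⇒ x = -1 works.
  y = -2: RHS = -33 is not a perfect cube.
  y = 3: RHS = 37 is not a perfect cube.
  y = -3: RHS = -71 is not a perfect cube.
Continuing the search up to |y| = 30 finds no further solutions beyond those listed.
Collected solutions: (-1, 2).

Solutions (with |y| ≤ 30): (-1, 2).


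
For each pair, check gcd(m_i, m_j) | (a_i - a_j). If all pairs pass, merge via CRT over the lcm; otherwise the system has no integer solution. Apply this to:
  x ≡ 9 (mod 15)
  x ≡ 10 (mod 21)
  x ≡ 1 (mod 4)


Moduli 15, 21, 4 are not pairwise coprime, so CRT works modulo lcm(m_i) when all pairwise compatibility conditions hold.
Pairwise compatibility: gcd(m_i, m_j) must divide a_i - a_j for every pair.
Merge one congruence at a time:
  Start: x ≡ 9 (mod 15).
  Combine with x ≡ 10 (mod 21): gcd(15, 21) = 3, and 10 - 9 = 1 is NOT divisible by 3.
    ⇒ system is inconsistent (no integer solution).

No solution (the system is inconsistent).


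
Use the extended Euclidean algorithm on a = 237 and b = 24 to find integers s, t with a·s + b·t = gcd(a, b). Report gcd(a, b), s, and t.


Euclidean algorithm on (237, 24) — divide until remainder is 0:
  237 = 9 · 24 + 21
  24 = 1 · 21 + 3
  21 = 7 · 3 + 0
gcd(237, 24) = 3.
Track Bezout coefficients alongside the remainders: start with r₀ = 237 = a·1 + b·0 (s = 1, t = 0) and r₁ = 24 = a·0 + b·1 (s = 0, t = 1); each new remainder r_{k+1} = r_{k-1} − q_k·r_k inherits s_{k+1} = s_{k-1} − q_k·s_k, t_{k+1} = t_{k-1} − q_k·t_k, so r_k = a·s_k + b·t_k at every step:
  q = 9: r = 21, s = 1 − 9·0 = 1, t = 0 − 9·1 = -9  (check: 237·1 + 24·(-9) = 21)
  q = 1: r = 3, s = 0 − 1·1 = -1, t = 1 − 1·(-9) = 10  (check: 237·(-1) + 24·10 = 3)
The row with r = 3 (the gcd) gives the Bezout coefficients s = -1, t = 10.
Result: 237 · (-1) + 24 · (10) = 3.

gcd(237, 24) = 3; s = -1, t = 10 (check: 237·(-1) + 24·10 = 3).


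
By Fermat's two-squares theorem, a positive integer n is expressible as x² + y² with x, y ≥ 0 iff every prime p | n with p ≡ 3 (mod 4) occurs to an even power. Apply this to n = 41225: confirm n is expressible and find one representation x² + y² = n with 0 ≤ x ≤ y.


Step 1: Factor n = 41225 = 5^2 · 17 · 97.
Step 2: Check the mod-4 condition on each prime factor: 5 ≡ 1 (mod 4), exponent 2; 17 ≡ 1 (mod 4), exponent 1; 97 ≡ 1 (mod 4), exponent 1.
All primes ≡ 3 (mod 4) appear to even exponent (or don't appear), so by the two-squares theorem n IS expressible as a sum of two squares.
Step 3: Build a representation. Group n = k² · m with k = 5 and m = 17 · 97 = 1649 (a product of primes ≡ 1 (mod 4)); a representation of m scales to one of n via (k·x)² + (k·y)² = k²(x² + y²). Each prime p ≡ 1 (mod 4) is itself a sum of two squares; find a² by testing p − a² for a perfect square:
  17: 17 − 1² = 16 = 4² ⇒ 17 = 1² + 4².
  97: 97 − 1² = 96, 97 − 2² = 93, 97 − 3² = 88, 97 − 4² = 81 = 9² ⇒ 97 = 4² + 9².
  Combine using the Brahmagupta–Fibonacci identity (a² + b²)(c² + d²) = (ac − bd)² + (ad + bc)² = (ac + bd)² + (ad − bc)²:
  17 · 97 = 1649: from (1² + 4²)(4² + 9²), take (1·4 − 4·9, 1·9 + 4·4) = (4 − 36, 9 + 16) = (-32, 25); dropping signs (only squares matter) gives (32, 25); check 32² + 25² = 1024 + 625 = 1649 ✓.
  Scale by k = 5: (5·32, 5·25) = (160, 125).
Step 4: Order so x ≤ y and verify: 125² + 160² = 15625 + 25600 = 41225 = n. ✓

n = 41225 = 125² + 160² (one valid representation with x ≤ y).


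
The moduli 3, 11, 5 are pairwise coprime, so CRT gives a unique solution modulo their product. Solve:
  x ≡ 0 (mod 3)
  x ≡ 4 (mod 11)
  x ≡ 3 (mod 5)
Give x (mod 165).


Moduli 3, 11, 5 are pairwise coprime; by CRT there is a unique solution modulo M = 3 · 11 · 5 = 165.
Solve pairwise, accumulating the modulus:
  Start with x ≡ 0 (mod 3).
  Combine with x ≡ 4 (mod 11): since gcd(3, 11) = 1, we get a unique residue mod 33.
    Write x = 0 + 3·t and substitute into x ≡ 4 (mod 11): 3·t ≡ 4 − 0 = 4 (mod 11).
    The inverse of 3 mod 11 is 4 (since 3·4 = 12 = 1·11 + 1), so t ≡ 4·4 = 16 ≡ 5 (mod 11).
    Then x = 0 + 3·5 = 15, valid modulo lcm(3, 11) = 33: x ≡ 15 (mod 33).
  Combine with x ≡ 3 (mod 5): since gcd(33, 5) = 1, we get a unique residue mod 165.
    Write x = 15 + 33·t and substitute into x ≡ 3 (mod 5): 33·t ≡ 3 − 15 = -12 (mod 5).
    Reduce coefficients mod 5: 3·t ≡ 3 (mod 5).
    The inverse of 3 mod 5 is 2 (since 3·2 = 6 = 1·5 + 1), so t ≡ 2·3 = 6 ≡ 1 (mod 5).
    Then x = 15 + 33·1 = 48, valid modulo lcm(33, 5) = 165: x ≡ 48 (mod 165).
Verify: 48 mod 3 = 0 ✓, 48 mod 11 = 4 ✓, 48 mod 5 = 3 ✓.

x ≡ 48 (mod 165).


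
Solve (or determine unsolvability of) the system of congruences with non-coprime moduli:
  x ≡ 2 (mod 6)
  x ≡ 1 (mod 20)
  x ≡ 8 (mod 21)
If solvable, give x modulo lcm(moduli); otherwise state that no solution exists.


Moduli 6, 20, 21 are not pairwise coprime, so CRT works modulo lcm(m_i) when all pairwise compatibility conditions hold.
Pairwise compatibility: gcd(m_i, m_j) must divide a_i - a_j for every pair.
Merge one congruence at a time:
  Start: x ≡ 2 (mod 6).
  Combine with x ≡ 1 (mod 20): gcd(6, 20) = 2, and 1 - 2 = -1 is NOT divisible by 2.
    ⇒ system is inconsistent (no integer solution).

No solution (the system is inconsistent).


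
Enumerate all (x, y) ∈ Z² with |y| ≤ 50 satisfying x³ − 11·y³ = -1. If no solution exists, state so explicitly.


The equation is x³ - 11y³ = -1. For fixed y, x³ = 11·y³ − 1, so a solution requires the RHS to be a perfect cube.
Strategy: iterate y from -50 to 50, compute RHS = 11·y³ − 1, and check whether it is a (positive or negative) perfect cube.
Check small values of y:
  y = 0: RHS = -1 = (-1)³ ⇒ x = -1 works.
  y = 1: RHS = 10 is not a perfect cube.
  y = -1: RHS = -12 is not a perfect cube.
  y = 2: RHS = 87 is not a perfect cube.
  y = -2: RHS = -89 is not a perfect cube.
  y = 3: RHS = 296 is not a perfect cube.
  y = -3: RHS = -298 is not a perfect cube.
Continuing the search up to |y| = 50 finds no further solutions beyond those listed.
Collected solutions: (-1, 0).

Solutions (with |y| ≤ 50): (-1, 0).


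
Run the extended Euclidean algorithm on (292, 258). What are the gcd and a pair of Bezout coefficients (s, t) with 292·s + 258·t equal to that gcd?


Euclidean algorithm on (292, 258) — divide until remainder is 0:
  292 = 1 · 258 + 34
  258 = 7 · 34 + 20
  34 = 1 · 20 + 14
  20 = 1 · 14 + 6
  14 = 2 · 6 + 2
  6 = 3 · 2 + 0
gcd(292, 258) = 2.
Track Bezout coefficients alongside the remainders: start with r₀ = 292 = a·1 + b·0 (s = 1, t = 0) and r₁ = 258 = a·0 + b·1 (s = 0, t = 1); each new remainder r_{k+1} = r_{k-1} − q_k·r_k inherits s_{k+1} = s_{k-1} − q_k·s_k, t_{k+1} = t_{k-1} − q_k·t_k, so r_k = a·s_k + b·t_k at every step:
  q = 1: r = 34, s = 1 − 1·0 = 1, t = 0 − 1·1 = -1  (check: 292·1 + 258·(-1) = 34)
  q = 7: r = 20, s = 0 − 7·1 = -7, t = 1 − 7·(-1) = 8  (check: 292·(-7) + 258·8 = 20)
  q = 1: r = 14, s = 1 − 1·(-7) = 8, t = -1 − 1·8 = -9  (check: 292·8 + 258·(-9) = 14)
  q = 1: r = 6, s = -7 − 1·8 = -15, t = 8 − 1·(-9) = 17  (check: 292·(-15) + 258·17 = 6)
  q = 2: r = 2, s = 8 − 2·(-15) = 38, t = -9 − 2·17 = -43  (check: 292·38 + 258·(-43) = 2)
The row with r = 2 (the gcd) gives the Bezout coefficients s = 38, t = -43.
Result: 292 · (38) + 258 · (-43) = 2.

gcd(292, 258) = 2; s = 38, t = -43 (check: 292·38 + 258·(-43) = 2).


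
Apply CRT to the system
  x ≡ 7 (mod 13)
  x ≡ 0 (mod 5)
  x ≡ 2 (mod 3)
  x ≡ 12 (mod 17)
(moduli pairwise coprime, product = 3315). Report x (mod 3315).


Product of moduli M = 13 · 5 · 3 · 17 = 3315.
Merge one congruence at a time:
  Start: x ≡ 7 (mod 13).
  Combine with x ≡ 0 (mod 5); new modulus lcm = 65.
    Write x = 7 + 13·t and substitute into x ≡ 0 (mod 5): 13·t ≡ 0 − 7 = -7 (mod 5).
    Reduce coefficients mod 5: 3·t ≡ 3 (mod 5).
    The inverse of 3 mod 5 is 2 (since 3·2 = 6 = 1·5 + 1), so t ≡ 2·3 = 6 ≡ 1 (mod 5).
    Then x = 7 + 13·1 = 20, valid modulo lcm(13, 5) = 65: x ≡ 20 (mod 65).
  Combine with x ≡ 2 (mod 3); new modulus lcm = 195.
    Write x = 20 + 65·t and substitute into x ≡ 2 (mod 3): 65·t ≡ 2 − 20 = -18 (mod 3).
    Reduce coefficients mod 3: 2·t ≡ 0 (mod 3).
    The inverse of 2 mod 3 is 2 (since 2·2 = 4 = 1·3 + 1), so t ≡ 2·0 = 0 ≡ 0 (mod 3).
    Then x = 20 + 65·0 = 20, valid modulo lcm(65, 3) = 195: x ≡ 20 (mod 195).
  Combine with x ≡ 12 (mod 17); new modulus lcm = 3315.
    Write x = 20 + 195·t and substitute into x ≡ 12 (mod 17): 195·t ≡ 12 − 20 = -8 (mod 17).
    Reduce coefficients mod 17: 8·t ≡ 9 (mod 17).
    The inverse of 8 mod 17 is 15 (since 8·15 = 120 = 7·17 + 1), so t ≡ 15·9 = 135 ≡ 16 (mod 17).
    Then x = 20 + 195·16 = 3140, valid modulo lcm(195, 17) = 3315: x ≡ 3140 (mod 3315).
Verify against each original: 3140 mod 13 = 7, 3140 mod 5 = 0, 3140 mod 3 = 2, 3140 mod 17 = 12.

x ≡ 3140 (mod 3315).


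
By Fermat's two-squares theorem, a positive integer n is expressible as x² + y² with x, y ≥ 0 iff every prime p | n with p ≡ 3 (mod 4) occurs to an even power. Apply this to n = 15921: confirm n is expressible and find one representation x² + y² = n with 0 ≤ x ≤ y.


Step 1: Factor n = 15921 = 3^2 · 29 · 61.
Step 2: Check the mod-4 condition on each prime factor: 3 ≡ 3 (mod 4), exponent 2 (must be even); 29 ≡ 1 (mod 4), exponent 1; 61 ≡ 1 (mod 4), exponent 1.
All primes ≡ 3 (mod 4) appear to even exponent (or don't appear), so by the two-squares theorem n IS expressible as a sum of two squares.
Step 3: Build a representation. Group n = k² · m with k = 3 and m = 29 · 61 = 1769 (a product of primes ≡ 1 (mod 4)); a representation of m scales to one of n via (k·x)² + (k·y)² = k²(x² + y²). Each prime p ≡ 1 (mod 4) is itself a sum of two squares; find a² by testing p − a² for a perfect square:
  29: 29 − 1² = 28, 29 − 2² = 25 = 5² ⇒ 29 = 2² + 5².
  61: 61 − 1² = 60, 61 − 2² = 57, 61 − 3² = 52, 61 − 4² = 45, 61 − 5² = 36 = 6² ⇒ 61 = 5² + 6².
  Combine using the Brahmagupta–Fibonacci identity (a² + b²)(c² + d²) = (ac − bd)² + (ad + bc)² = (ac + bd)² + (ad − bc)²:
  29 · 61 = 1769: from (2² + 5²)(5² + 6²), take (2·5 − 5·6, 2·6 + 5·5) = (10 − 30, 12 + 25) = (-20, 37); dropping signs (only squares matter) gives (20, 37); check 20² + 37² = 400 + 1369 = 1769 ✓.
  Scale by k = 3: (3·20, 3·37) = (60, 111).
Step 4: Order so x ≤ y and verify: 60² + 111² = 3600 + 12321 = 15921 = n. ✓

n = 15921 = 60² + 111² (one valid representation with x ≤ y).


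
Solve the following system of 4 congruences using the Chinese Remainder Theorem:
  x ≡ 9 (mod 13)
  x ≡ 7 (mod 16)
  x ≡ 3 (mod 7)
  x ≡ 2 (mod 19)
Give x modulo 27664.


Product of moduli M = 13 · 16 · 7 · 19 = 27664.
Merge one congruence at a time:
  Start: x ≡ 9 (mod 13).
  Combine with x ≡ 7 (mod 16); new modulus lcm = 208.
    Write x = 9 + 13·t and substitute into x ≡ 7 (mod 16): 13·t ≡ 7 − 9 = -2 (mod 16).
    Reduce coefficients mod 16: 13·t ≡ 14 (mod 16).
    The inverse of 13 mod 16 is 5 (since 13·5 = 65 = 4·16 + 1), so t ≡ 5·14 = 70 ≡ 6 (mod 16).
    Then x = 9 + 13·6 = 87, valid modulo lcm(13, 16) = 208: x ≡ 87 (mod 208).
  Combine with x ≡ 3 (mod 7); new modulus lcm = 1456.
    Write x = 87 + 208·t and substitute into x ≡ 3 (mod 7): 208·t ≡ 3 − 87 = -84 (mod 7).
    Reduce coefficients mod 7: 5·t ≡ 0 (mod 7).
    The inverse of 5 mod 7 is 3 (since 5·3 = 15 = 2·7 + 1), so t ≡ 3·0 = 0 ≡ 0 (mod 7).
    Then x = 87 + 208·0 = 87, valid modulo lcm(208, 7) = 1456: x ≡ 87 (mod 1456).
  Combine with x ≡ 2 (mod 19); new modulus lcm = 27664.
    Write x = 87 + 1456·t and substitute into x ≡ 2 (mod 19): 1456·t ≡ 2 − 87 = -85 (mod 19).
    Reduce coefficients mod 19: 12·t ≡ 10 (mod 19).
    The inverse of 12 mod 19 is 8 (since 12·8 = 96 = 5·19 + 1), so t ≡ 8·10 = 80 ≡ 4 (mod 19).
    Then x = 87 + 1456·4 = 5911, valid modulo lcm(1456, 19) = 27664: x ≡ 5911 (mod 27664).
Verify against each original: 5911 mod 13 = 9, 5911 mod 16 = 7, 5911 mod 7 = 3, 5911 mod 19 = 2.

x ≡ 5911 (mod 27664).


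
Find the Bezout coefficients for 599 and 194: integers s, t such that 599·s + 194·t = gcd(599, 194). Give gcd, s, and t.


Euclidean algorithm on (599, 194) — divide until remainder is 0:
  599 = 3 · 194 + 17
  194 = 11 · 17 + 7
  17 = 2 · 7 + 3
  7 = 2 · 3 + 1
  3 = 3 · 1 + 0
gcd(599, 194) = 1.
Track Bezout coefficients alongside the remainders: start with r₀ = 599 = a·1 + b·0 (s = 1, t = 0) and r₁ = 194 = a·0 + b·1 (s = 0, t = 1); each new remainder r_{k+1} = r_{k-1} − q_k·r_k inherits s_{k+1} = s_{k-1} − q_k·s_k, t_{k+1} = t_{k-1} − q_k·t_k, so r_k = a·s_k + b·t_k at every step:
  q = 3: r = 17, s = 1 − 3·0 = 1, t = 0 − 3·1 = -3  (check: 599·1 + 194·(-3) = 17)
  q = 11: r = 7, s = 0 − 11·1 = -11, t = 1 − 11·(-3) = 34  (check: 599·(-11) + 194·34 = 7)
  q = 2: r = 3, s = 1 − 2·(-11) = 23, t = -3 − 2·34 = -71  (check: 599·23 + 194·(-71) = 3)
  q = 2: r = 1, s = -11 − 2·23 = -57, t = 34 − 2·(-71) = 176  (check: 599·(-57) + 194·176 = 1)
The row with r = 1 (the gcd) gives the Bezout coefficients s = -57, t = 176.
Result: 599 · (-57) + 194 · (176) = 1.

gcd(599, 194) = 1; s = -57, t = 176 (check: 599·(-57) + 194·176 = 1).


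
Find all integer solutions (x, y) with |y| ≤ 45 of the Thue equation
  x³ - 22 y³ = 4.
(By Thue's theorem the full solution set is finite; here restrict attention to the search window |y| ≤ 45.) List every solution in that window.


The equation is x³ - 22y³ = 4. For fixed y, x³ = 22·y³ + 4, so a solution requires the RHS to be a perfect cube.
Strategy: iterate y from -45 to 45, compute RHS = 22·y³ + 4, and check whether it is a (positive or negative) perfect cube.
Check small values of y:
  y = 0: RHS = 4 is not a perfect cube.
  y = 1: RHS = 26 is not a perfect cube.
  y = -1: RHS = -18 is not a perfect cube.
  y = 2: RHS = 180 is not a perfect cube.
  y = -2: RHS = -172 is not a perfect cube.
  y = 3: RHS = 598 is not a perfect cube.
  y = -3: RHS = -590 is not a perfect cube.
Continuing the search up to |y| = 45 finds no solutions either.
No (x, y) in the scanned range satisfies the equation.

No integer solutions with |y| ≤ 45.


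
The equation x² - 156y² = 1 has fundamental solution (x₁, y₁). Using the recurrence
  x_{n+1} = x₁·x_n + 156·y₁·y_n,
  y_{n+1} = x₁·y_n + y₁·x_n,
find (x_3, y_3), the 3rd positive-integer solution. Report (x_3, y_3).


Step 1: Find the fundamental solution (x₁, y₁) of x² - 156y² = 1.
  Expand √156 as a continued fraction. a₀ = ⌊√156⌋ = 12; iterate m_{k+1} = d_k·a_k − m_k, d_{k+1} = (156 − m_{k+1}²)/d_k, a_{k+1} = ⌊(a₀ + m_{k+1})/d_{k+1}⌋ (starting m₀ = 0, d₀ = 1), with convergents p_k = a_k·p_{k-1} + p_{k-2}, q_k = a_k·q_{k-1} + q_{k-2} (p₋₁ = 1, q₋₁ = 0):
  k = 0: a₀ = 12; p₀/q₀ = 12/1; p₀² − 156·q₀² = 144 − 156 = -12.
  k = 1: m = 12, d = 12, a = ⌊(12 + 12)/12⌋ = 2; p/q = (2·12 + 1)/(2·1 + 0) = 25/2; p² − 156·q² = 625 − 624 = 1.
  The first convergent with p² − 156·q² = 1 gives the fundamental solution (x₁, y₁) = (25, 2).
Step 2: Apply the recurrence (x_{n+1}, y_{n+1}) = (x₁x_n + 156y₁y_n, x₁y_n + y₁x_n) repeatedly.
  From (x_1, y_1) = (25, 2): x_2 = 25·25 + 156·2·2 = 1249; y_2 = 25·2 + 2·25 = 100.
  From (x_2, y_2) = (1249, 100): x_3 = 25·1249 + 156·2·100 = 62425; y_3 = 25·100 + 2·1249 = 4998.
Step 3: Verify x_3² - 156·y_3² = 3896880625 - 3896880624 = 1 (should be 1). ✓

(x_1, y_1) = (25, 2); (x_3, y_3) = (62425, 4998).


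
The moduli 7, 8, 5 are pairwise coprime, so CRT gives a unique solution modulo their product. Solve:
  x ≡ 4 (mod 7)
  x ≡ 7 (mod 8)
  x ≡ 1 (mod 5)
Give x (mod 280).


Moduli 7, 8, 5 are pairwise coprime; by CRT there is a unique solution modulo M = 7 · 8 · 5 = 280.
Solve pairwise, accumulating the modulus:
  Start with x ≡ 4 (mod 7).
  Combine with x ≡ 7 (mod 8): since gcd(7, 8) = 1, we get a unique residue mod 56.
    Write x = 4 + 7·t and substitute into x ≡ 7 (mod 8): 7·t ≡ 7 − 4 = 3 (mod 8).
    The inverse of 7 mod 8 is 7 (since 7·7 = 49 = 6·8 + 1), so t ≡ 7·3 = 21 ≡ 5 (mod 8).
    Then x = 4 + 7·5 = 39, valid modulo lcm(7, 8) = 56: x ≡ 39 (mod 56).
  Combine with x ≡ 1 (mod 5): since gcd(56, 5) = 1, we get a unique residue mod 280.
    Write x = 39 + 56·t and substitute into x ≡ 1 (mod 5): 56·t ≡ 1 − 39 = -38 (mod 5).
    Reduce coefficients mod 5: 1·t ≡ 2 (mod 5).
    So t ≡ 2 (mod 5).
    Then x = 39 + 56·2 = 151, valid modulo lcm(56, 5) = 280: x ≡ 151 (mod 280).
Verify: 151 mod 7 = 4 ✓, 151 mod 8 = 7 ✓, 151 mod 5 = 1 ✓.

x ≡ 151 (mod 280).
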